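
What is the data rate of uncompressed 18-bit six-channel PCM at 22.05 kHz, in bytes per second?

297,675 bytes/s

Bit rate = 22,050 × 18 × 6 = 2,381,400 bits/s.
2,381,400 / 8 = 297,675 bytes/s.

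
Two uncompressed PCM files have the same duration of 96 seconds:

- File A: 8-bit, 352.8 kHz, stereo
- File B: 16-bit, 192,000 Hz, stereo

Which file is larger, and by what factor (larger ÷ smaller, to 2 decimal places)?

File B, by a factor of 1.09

File A: 352,800 × 1 × 2 = 705,600 bytes/s.
File B: 192,000 × 2 × 2 = 768,000 bytes/s.
File B is larger; ratio = 73,728,000 / 67,737,600 = 1.09.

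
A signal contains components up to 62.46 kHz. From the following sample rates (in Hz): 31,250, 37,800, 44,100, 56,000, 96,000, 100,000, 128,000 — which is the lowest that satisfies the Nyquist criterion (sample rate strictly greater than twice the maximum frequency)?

128,000 Hz

Need sample rate > 2 × 62,460 = 124,920 Hz.
Lowest listed rate above 124,920 Hz is 128,000 Hz.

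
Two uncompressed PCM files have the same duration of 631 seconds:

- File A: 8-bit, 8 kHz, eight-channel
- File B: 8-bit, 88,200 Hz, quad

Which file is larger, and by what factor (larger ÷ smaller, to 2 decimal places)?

File B, by a factor of 5.51

File A: 8,000 × 1 × 8 = 64,000 bytes/s.
File B: 88,200 × 1 × 4 = 352,800 bytes/s.
File B is larger; ratio = 222,616,800 / 40,384,000 = 5.51.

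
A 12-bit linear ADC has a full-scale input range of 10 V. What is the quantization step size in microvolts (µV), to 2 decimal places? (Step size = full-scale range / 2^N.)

10 V / 2^12 = 10 / 4,096 V = 2441.41 µV.

2441.41 µV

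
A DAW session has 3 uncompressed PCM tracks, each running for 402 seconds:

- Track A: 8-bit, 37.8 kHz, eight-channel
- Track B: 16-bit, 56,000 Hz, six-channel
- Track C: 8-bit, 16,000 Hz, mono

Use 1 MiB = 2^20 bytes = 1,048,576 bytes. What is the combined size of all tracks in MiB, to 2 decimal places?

379.70 MiB

Track A: 37,800 × 402 × 1 × 8 = 121,564,800 bytes.
Track B: 56,000 × 402 × 2 × 6 = 270,144,000 bytes.
Track C: 16,000 × 402 × 1 × 1 = 6,432,000 bytes.
Total = 398,140,800 bytes = 379.70 MiB.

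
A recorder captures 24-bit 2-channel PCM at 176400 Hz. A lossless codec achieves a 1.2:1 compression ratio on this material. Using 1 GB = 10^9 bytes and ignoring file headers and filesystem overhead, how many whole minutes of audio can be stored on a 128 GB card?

2,418 minutes

Uncompressed byte rate = 176,400 × 3 × 2 = 1,058,400 bytes/s.
After 1.2:1 compression, effective rate ≈ 882000 bytes/s.
Capacity = 128 × 1,000,000,000 = 128,000,000,000 bytes.
128,000,000,000 / effective rate ≈ 145124.72 s → 2,418 minutes.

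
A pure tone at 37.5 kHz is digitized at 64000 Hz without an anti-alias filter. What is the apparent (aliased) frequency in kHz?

26.5 kHz

Nyquist = 64,000/2 = 32,000 Hz; 37,500 Hz exceeds it.
Alias = |37,500 − 1×64,000| = |37,500 − 64,000| = 26,500 Hz = 26.5 kHz.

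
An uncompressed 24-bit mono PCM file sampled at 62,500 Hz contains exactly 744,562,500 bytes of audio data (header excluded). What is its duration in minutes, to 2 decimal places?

66.18 minutes

Byte rate = 62,500 × 3 × 1 = 187,500 bytes/s.
Duration = 744,562,500 / 187,500 = 3,971 s.
3,971 s / 60 = 66.18 minutes.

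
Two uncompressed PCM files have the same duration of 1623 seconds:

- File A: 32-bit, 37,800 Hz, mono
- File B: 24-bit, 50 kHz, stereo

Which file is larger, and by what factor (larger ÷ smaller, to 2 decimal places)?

File A: 37,800 × 4 × 1 = 151,200 bytes/s.
File B: 50,000 × 3 × 2 = 300,000 bytes/s.
File B is larger; ratio = 486,900,000 / 245,397,600 = 1.98.

File B, by a factor of 1.98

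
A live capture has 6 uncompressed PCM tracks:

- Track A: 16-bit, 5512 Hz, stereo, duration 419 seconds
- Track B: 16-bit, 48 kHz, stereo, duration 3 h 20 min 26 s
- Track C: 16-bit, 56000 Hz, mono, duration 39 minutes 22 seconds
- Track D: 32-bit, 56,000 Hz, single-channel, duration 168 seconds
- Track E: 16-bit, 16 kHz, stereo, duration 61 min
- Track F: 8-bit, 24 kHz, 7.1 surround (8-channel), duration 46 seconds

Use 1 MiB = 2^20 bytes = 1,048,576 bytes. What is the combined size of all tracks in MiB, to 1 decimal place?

2730.8 MiB

Track A: 5,512 × 419 × 2 × 2 = 9,238,112 bytes.
Track B: 3 h 20 min 26 s = 12,026 s; 48,000 × 12,026 × 2 × 2 = 2,308,992,000 bytes.
Track C: 39 minutes 22 seconds = 2,362 s; 56,000 × 2,362 × 2 × 1 = 264,544,000 bytes.
Track D: 56,000 × 168 × 4 × 1 = 37,632,000 bytes.
Track E: 61 min = 3,660 s; 16,000 × 3,660 × 2 × 2 = 234,240,000 bytes.
Track F: 24,000 × 46 × 1 × 8 = 8,832,000 bytes.
Total = 2,863,478,112 bytes = 2730.8 MiB.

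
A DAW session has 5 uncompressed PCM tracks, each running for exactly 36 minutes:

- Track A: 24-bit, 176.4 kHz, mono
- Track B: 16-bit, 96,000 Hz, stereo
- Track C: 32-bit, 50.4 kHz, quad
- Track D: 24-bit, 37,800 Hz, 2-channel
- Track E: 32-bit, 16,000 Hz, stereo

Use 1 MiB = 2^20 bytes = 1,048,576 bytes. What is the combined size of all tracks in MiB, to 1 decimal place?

4273.1 MiB

exactly 36 minutes = 2,160 s.
Track A: 176,400 × 2,160 × 3 × 1 = 1,143,072,000 bytes.
Track B: 96,000 × 2,160 × 2 × 2 = 829,440,000 bytes.
Track C: 50,400 × 2,160 × 4 × 4 = 1,741,824,000 bytes.
Track D: 37,800 × 2,160 × 3 × 2 = 489,888,000 bytes.
Track E: 16,000 × 2,160 × 4 × 2 = 276,480,000 bytes.
Total = 4,480,704,000 bytes = 4273.1 MiB.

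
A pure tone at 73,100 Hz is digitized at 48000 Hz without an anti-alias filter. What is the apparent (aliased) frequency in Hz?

22,900 Hz

Nyquist = 48,000/2 = 24,000 Hz; 73,100 Hz exceeds it.
Alias = |73,100 − 2×48,000| = |73,100 − 96,000| = 22,900 Hz.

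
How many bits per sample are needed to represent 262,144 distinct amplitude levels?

18 bits

log2(262,144) = 18.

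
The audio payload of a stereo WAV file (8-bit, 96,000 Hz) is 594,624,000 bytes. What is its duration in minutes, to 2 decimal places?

Byte rate = 96,000 × 1 × 2 = 192,000 bytes/s.
Duration = 594,624,000 / 192,000 = 3,097 s.
3,097 s / 60 = 51.62 minutes.

51.62 minutes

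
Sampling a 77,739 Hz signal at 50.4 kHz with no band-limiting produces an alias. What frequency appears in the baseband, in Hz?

23,061 Hz

Nyquist = 50,400/2 = 25,200 Hz; 77,739 Hz exceeds it.
Alias = |77,739 − 2×50,400| = |77,739 − 100,800| = 23,061 Hz.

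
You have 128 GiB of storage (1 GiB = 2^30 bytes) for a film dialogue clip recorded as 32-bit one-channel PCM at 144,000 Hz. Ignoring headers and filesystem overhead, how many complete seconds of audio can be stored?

238,609 seconds

Uncompressed byte rate = 144,000 × 4 × 1 = 576,000 bytes/s.
Capacity = 128 × 1,073,741,824 = 137,438,953,472 bytes.
137,438,953,472 / 576,000 ≈ 238609.29 s → 238,609 seconds.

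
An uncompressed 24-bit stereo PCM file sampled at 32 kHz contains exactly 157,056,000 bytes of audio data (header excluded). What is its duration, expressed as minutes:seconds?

Byte rate = 32,000 × 3 × 2 = 192,000 bytes/s.
Duration = 157,056,000 / 192,000 = 818 s.
818 s = 13:38.

13:38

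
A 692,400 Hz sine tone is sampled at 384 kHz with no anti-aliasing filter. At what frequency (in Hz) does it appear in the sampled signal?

Nyquist = 384,000/2 = 192,000 Hz; 692,400 Hz exceeds it.
Alias = |692,400 − 2×384,000| = |692,400 − 768,000| = 75,600 Hz.

75,600 Hz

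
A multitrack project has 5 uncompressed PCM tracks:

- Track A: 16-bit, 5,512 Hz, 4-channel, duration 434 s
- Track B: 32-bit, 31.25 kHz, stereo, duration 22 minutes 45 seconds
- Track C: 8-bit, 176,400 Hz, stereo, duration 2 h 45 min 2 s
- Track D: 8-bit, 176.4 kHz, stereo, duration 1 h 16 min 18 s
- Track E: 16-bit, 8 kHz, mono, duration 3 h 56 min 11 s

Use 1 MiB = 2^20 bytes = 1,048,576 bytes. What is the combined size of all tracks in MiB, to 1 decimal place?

5431.8 MiB

Track A: 5,512 × 434 × 2 × 4 = 19,137,664 bytes.
Track B: 22 minutes 45 seconds = 1,365 s; 31,250 × 1,365 × 4 × 2 = 341,250,000 bytes.
Track C: 2 h 45 min 2 s = 9,902 s; 176,400 × 9,902 × 1 × 2 = 3,493,425,600 bytes.
Track D: 1 h 16 min 18 s = 4,578 s; 176,400 × 4,578 × 1 × 2 = 1,615,118,400 bytes.
Track E: 3 h 56 min 11 s = 14,171 s; 8,000 × 14,171 × 2 × 1 = 226,736,000 bytes.
Total = 5,695,667,664 bytes = 5431.8 MiB.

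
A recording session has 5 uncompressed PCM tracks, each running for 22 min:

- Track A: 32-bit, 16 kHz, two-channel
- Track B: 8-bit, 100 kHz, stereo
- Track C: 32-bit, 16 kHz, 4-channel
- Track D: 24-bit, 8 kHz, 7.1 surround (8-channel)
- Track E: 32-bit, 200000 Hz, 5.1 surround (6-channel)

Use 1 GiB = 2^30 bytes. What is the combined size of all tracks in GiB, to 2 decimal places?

6.85 GiB

22 min = 1,320 s.
Track A: 16,000 × 1,320 × 4 × 2 = 168,960,000 bytes.
Track B: 100,000 × 1,320 × 1 × 2 = 264,000,000 bytes.
Track C: 16,000 × 1,320 × 4 × 4 = 337,920,000 bytes.
Track D: 8,000 × 1,320 × 3 × 8 = 253,440,000 bytes.
Track E: 200,000 × 1,320 × 4 × 6 = 6,336,000,000 bytes.
Total = 7,360,320,000 bytes = 6.85 GiB.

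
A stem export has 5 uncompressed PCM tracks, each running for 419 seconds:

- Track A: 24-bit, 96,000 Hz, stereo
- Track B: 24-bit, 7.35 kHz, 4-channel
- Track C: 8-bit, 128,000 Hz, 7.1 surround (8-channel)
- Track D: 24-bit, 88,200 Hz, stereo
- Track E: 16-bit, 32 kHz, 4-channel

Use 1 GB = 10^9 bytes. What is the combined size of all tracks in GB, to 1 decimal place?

1.0 GB

Track A: 96,000 × 419 × 3 × 2 = 241,344,000 bytes.
Track B: 7,350 × 419 × 3 × 4 = 36,955,800 bytes.
Track C: 128,000 × 419 × 1 × 8 = 429,056,000 bytes.
Track D: 88,200 × 419 × 3 × 2 = 221,734,800 bytes.
Track E: 32,000 × 419 × 2 × 4 = 107,264,000 bytes.
Total = 1,036,354,600 bytes = 1.0 GB.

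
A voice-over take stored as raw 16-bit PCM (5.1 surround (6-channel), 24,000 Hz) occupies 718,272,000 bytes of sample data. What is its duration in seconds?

Byte rate = 24,000 × 2 × 6 = 288,000 bytes/s.
Duration = 718,272,000 / 288,000 = 2,494 s.

2,494 seconds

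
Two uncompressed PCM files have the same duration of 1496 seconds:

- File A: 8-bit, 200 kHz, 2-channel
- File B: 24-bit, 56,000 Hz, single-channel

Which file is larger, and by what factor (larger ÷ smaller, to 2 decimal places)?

File A: 200,000 × 1 × 2 = 400,000 bytes/s.
File B: 56,000 × 3 × 1 = 168,000 bytes/s.
File A is larger; ratio = 598,400,000 / 251,328,000 = 2.38.

File A, by a factor of 2.38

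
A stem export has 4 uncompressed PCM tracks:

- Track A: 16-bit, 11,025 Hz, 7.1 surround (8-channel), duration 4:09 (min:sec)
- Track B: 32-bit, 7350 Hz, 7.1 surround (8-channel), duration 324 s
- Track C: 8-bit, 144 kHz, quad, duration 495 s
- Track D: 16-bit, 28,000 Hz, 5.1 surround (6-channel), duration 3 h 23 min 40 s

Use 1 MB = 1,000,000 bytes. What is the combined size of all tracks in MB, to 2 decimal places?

4511.17 MB

Track A: 4:09 (min:sec) = 249 s; 11,025 × 249 × 2 × 8 = 43,923,600 bytes.
Track B: 7,350 × 324 × 4 × 8 = 76,204,800 bytes.
Track C: 144,000 × 495 × 1 × 4 = 285,120,000 bytes.
Track D: 3 h 23 min 40 s = 12,220 s; 28,000 × 12,220 × 2 × 6 = 4,105,920,000 bytes.
Total = 4,511,168,400 bytes = 4511.17 MB.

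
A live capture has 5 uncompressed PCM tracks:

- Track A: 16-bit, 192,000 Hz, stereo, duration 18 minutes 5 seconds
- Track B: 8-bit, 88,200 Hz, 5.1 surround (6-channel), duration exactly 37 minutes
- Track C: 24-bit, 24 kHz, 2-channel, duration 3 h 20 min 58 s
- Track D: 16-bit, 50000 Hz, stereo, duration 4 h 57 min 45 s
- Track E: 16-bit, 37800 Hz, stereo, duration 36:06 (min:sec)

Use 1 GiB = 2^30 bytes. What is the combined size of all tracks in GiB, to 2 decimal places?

7.12 GiB

Track A: 18 minutes 5 seconds = 1,085 s; 192,000 × 1,085 × 2 × 2 = 833,280,000 bytes.
Track B: exactly 37 minutes = 2,220 s; 88,200 × 2,220 × 1 × 6 = 1,174,824,000 bytes.
Track C: 3 h 20 min 58 s = 12,058 s; 24,000 × 12,058 × 3 × 2 = 1,736,352,000 bytes.
Track D: 4 h 57 min 45 s = 17,865 s; 50,000 × 17,865 × 2 × 2 = 3,573,000,000 bytes.
Track E: 36:06 (min:sec) = 2,166 s; 37,800 × 2,166 × 2 × 2 = 327,499,200 bytes.
Total = 7,644,955,200 bytes = 7.12 GiB.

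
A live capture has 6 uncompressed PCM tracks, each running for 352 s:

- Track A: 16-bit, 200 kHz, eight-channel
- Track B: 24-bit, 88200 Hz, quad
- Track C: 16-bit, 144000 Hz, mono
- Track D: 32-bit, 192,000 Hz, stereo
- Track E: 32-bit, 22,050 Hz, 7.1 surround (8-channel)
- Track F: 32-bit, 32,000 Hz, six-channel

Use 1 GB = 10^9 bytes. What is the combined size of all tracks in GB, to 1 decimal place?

Track A: 200,000 × 352 × 2 × 8 = 1,126,400,000 bytes.
Track B: 88,200 × 352 × 3 × 4 = 372,556,800 bytes.
Track C: 144,000 × 352 × 2 × 1 = 101,376,000 bytes.
Track D: 192,000 × 352 × 4 × 2 = 540,672,000 bytes.
Track E: 22,050 × 352 × 4 × 8 = 248,371,200 bytes.
Track F: 32,000 × 352 × 4 × 6 = 270,336,000 bytes.
Total = 2,659,712,000 bytes = 2.7 GB.

2.7 GB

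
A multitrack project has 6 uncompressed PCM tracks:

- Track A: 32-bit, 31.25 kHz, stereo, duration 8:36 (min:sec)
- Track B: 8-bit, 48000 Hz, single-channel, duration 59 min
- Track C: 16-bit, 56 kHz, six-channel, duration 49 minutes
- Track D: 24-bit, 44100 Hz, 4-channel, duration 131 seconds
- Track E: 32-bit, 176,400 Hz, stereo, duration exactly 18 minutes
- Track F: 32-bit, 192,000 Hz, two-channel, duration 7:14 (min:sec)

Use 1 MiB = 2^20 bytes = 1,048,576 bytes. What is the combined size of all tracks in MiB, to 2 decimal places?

Track A: 8:36 (min:sec) = 516 s; 31,250 × 516 × 4 × 2 = 129,000,000 bytes.
Track B: 59 min = 3,540 s; 48,000 × 3,540 × 1 × 1 = 169,920,000 bytes.
Track C: 49 minutes = 2,940 s; 56,000 × 2,940 × 2 × 6 = 1,975,680,000 bytes.
Track D: 44,100 × 131 × 3 × 4 = 69,325,200 bytes.
Track E: exactly 18 minutes = 1,080 s; 176,400 × 1,080 × 4 × 2 = 1,524,096,000 bytes.
Track F: 7:14 (min:sec) = 434 s; 192,000 × 434 × 4 × 2 = 666,624,000 bytes.
Total = 4,534,645,200 bytes = 4324.57 MiB.

4324.57 MiB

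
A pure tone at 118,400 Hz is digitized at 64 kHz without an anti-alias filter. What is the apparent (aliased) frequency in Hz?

9,600 Hz

Nyquist = 64,000/2 = 32,000 Hz; 118,400 Hz exceeds it.
Alias = |118,400 − 2×64,000| = |118,400 − 128,000| = 9,600 Hz.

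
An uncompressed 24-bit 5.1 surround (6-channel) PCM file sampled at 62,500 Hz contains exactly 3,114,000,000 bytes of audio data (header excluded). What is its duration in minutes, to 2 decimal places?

46.13 minutes

Byte rate = 62,500 × 3 × 6 = 1,125,000 bytes/s.
Duration = 3,114,000,000 / 1,125,000 = 2,768 s.
2,768 s / 60 = 46.13 minutes.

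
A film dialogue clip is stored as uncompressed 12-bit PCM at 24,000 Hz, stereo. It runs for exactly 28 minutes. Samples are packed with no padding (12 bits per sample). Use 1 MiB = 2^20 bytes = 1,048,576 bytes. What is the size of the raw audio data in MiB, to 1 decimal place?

Duration = exactly 28 minutes = 1,680 s.
Bits = 24,000 × 1,680 × 12 × 2 = 967,680,000 bits = 120,960,000 bytes.
120,960,000 / 1,048,576 = 115.4 MiB.

115.4 MiB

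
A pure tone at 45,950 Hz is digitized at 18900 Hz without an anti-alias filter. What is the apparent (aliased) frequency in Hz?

Nyquist = 18,900/2 = 9,450 Hz; 45,950 Hz exceeds it.
Alias = |45,950 − 2×18,900| = |45,950 − 37,800| = 8,150 Hz.

8,150 Hz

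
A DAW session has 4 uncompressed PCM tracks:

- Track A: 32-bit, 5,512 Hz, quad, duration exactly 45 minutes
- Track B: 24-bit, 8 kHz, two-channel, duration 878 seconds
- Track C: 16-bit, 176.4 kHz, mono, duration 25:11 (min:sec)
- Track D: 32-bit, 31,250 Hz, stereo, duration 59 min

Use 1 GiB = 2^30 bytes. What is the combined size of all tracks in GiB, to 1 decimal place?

1.6 GiB

Track A: exactly 45 minutes = 2,700 s; 5,512 × 2,700 × 4 × 4 = 238,118,400 bytes.
Track B: 8,000 × 878 × 3 × 2 = 42,144,000 bytes.
Track C: 25:11 (min:sec) = 1,511 s; 176,400 × 1,511 × 2 × 1 = 533,080,800 bytes.
Track D: 59 min = 3,540 s; 31,250 × 3,540 × 4 × 2 = 885,000,000 bytes.
Total = 1,698,343,200 bytes = 1.6 GiB.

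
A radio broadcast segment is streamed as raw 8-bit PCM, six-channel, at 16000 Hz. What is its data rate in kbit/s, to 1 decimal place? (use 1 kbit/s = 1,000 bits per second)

768.0 kbit/s

Bit rate = 16,000 × 8 × 6 = 768,000 bits/s.
= 768.0 kbit/s.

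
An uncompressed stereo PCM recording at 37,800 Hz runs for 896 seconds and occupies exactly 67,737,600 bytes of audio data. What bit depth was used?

Bytes per sample = 67,737,600 / (37,800 × 896 × 2) = 67,737,600 / 67,737,600 = 1.
Bit depth = 1 × 8 = 8 bits.

8 bits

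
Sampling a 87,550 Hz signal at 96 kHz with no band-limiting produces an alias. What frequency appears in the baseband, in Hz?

Nyquist = 96,000/2 = 48,000 Hz; 87,550 Hz exceeds it.
Alias = |87,550 − 1×96,000| = |87,550 − 96,000| = 8,450 Hz.

8,450 Hz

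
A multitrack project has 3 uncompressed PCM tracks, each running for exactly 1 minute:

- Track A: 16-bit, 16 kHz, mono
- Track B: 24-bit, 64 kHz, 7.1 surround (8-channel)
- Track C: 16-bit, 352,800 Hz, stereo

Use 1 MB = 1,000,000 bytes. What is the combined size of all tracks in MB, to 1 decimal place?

178.8 MB

exactly 1 minute = 60 s.
Track A: 16,000 × 60 × 2 × 1 = 1,920,000 bytes.
Track B: 64,000 × 60 × 3 × 8 = 92,160,000 bytes.
Track C: 352,800 × 60 × 2 × 2 = 84,672,000 bytes.
Total = 178,752,000 bytes = 178.8 MB.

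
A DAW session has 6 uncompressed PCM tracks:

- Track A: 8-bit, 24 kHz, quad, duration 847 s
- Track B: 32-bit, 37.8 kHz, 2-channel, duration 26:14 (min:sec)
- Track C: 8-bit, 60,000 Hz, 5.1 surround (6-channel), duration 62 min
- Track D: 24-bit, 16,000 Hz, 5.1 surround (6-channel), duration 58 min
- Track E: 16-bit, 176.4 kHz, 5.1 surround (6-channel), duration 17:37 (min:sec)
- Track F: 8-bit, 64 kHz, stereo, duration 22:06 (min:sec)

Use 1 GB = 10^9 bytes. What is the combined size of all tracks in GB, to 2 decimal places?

5.31 GB

Track A: 24,000 × 847 × 1 × 4 = 81,312,000 bytes.
Track B: 26:14 (min:sec) = 1,574 s; 37,800 × 1,574 × 4 × 2 = 475,977,600 bytes.
Track C: 62 min = 3,720 s; 60,000 × 3,720 × 1 × 6 = 1,339,200,000 bytes.
Track D: 58 min = 3,480 s; 16,000 × 3,480 × 3 × 6 = 1,002,240,000 bytes.
Track E: 17:37 (min:sec) = 1,057 s; 176,400 × 1,057 × 2 × 6 = 2,237,457,600 bytes.
Track F: 22:06 (min:sec) = 1,326 s; 64,000 × 1,326 × 1 × 2 = 169,728,000 bytes.
Total = 5,305,915,200 bytes = 5.31 GB.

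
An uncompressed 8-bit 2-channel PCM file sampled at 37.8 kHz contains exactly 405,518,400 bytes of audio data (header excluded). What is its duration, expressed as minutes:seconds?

89:24

Byte rate = 37,800 × 1 × 2 = 75,600 bytes/s.
Duration = 405,518,400 / 75,600 = 5,364 s.
5,364 s = 89:24.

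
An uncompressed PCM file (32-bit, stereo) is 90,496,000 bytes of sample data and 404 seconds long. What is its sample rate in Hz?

Bytes = sample_rate × seconds × bytes_per_sample × channels.
sample_rate = 90,496,000 / (404 × 4 × 2) = 90,496,000 / 3,232 = 28,000 Hz.

28,000 Hz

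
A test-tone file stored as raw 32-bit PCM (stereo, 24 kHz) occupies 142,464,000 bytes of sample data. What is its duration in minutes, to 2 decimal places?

Byte rate = 24,000 × 4 × 2 = 192,000 bytes/s.
Duration = 142,464,000 / 192,000 = 742 s.
742 s / 60 = 12.37 minutes.

12.37 minutes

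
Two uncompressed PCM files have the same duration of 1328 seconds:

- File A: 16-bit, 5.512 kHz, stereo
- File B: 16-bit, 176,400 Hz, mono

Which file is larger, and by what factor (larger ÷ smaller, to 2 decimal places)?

File B, by a factor of 16.00

File A: 5,512 × 2 × 2 = 22,048 bytes/s.
File B: 176,400 × 2 × 1 = 352,800 bytes/s.
File B is larger; ratio = 468,518,400 / 29,279,744 = 16.00.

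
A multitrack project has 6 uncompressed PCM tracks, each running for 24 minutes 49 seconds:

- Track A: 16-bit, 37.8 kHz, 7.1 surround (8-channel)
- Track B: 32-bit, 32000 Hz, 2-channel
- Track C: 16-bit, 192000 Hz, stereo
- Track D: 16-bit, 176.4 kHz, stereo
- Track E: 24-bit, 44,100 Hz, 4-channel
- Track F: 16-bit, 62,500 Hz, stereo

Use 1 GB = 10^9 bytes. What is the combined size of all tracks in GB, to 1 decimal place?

24 minutes 49 seconds = 1,489 s.
Track A: 37,800 × 1,489 × 2 × 8 = 900,547,200 bytes.
Track B: 32,000 × 1,489 × 4 × 2 = 381,184,000 bytes.
Track C: 192,000 × 1,489 × 2 × 2 = 1,143,552,000 bytes.
Track D: 176,400 × 1,489 × 2 × 2 = 1,050,638,400 bytes.
Track E: 44,100 × 1,489 × 3 × 4 = 787,978,800 bytes.
Track F: 62,500 × 1,489 × 2 × 2 = 372,250,000 bytes.
Total = 4,636,150,400 bytes = 4.6 GB.

4.6 GB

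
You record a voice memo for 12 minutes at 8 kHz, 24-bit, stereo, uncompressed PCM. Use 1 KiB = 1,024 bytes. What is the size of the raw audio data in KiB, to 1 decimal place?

33750.0 KiB

Duration = 12 minutes = 720 s.
Bytes = 8,000 samples/s × 720 s × 3 bytes/sample × 2 ch = 34,560,000 bytes.
34,560,000 / 1,024 = 33750.0 KiB.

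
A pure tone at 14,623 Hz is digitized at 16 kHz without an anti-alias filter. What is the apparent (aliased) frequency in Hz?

Nyquist = 16,000/2 = 8,000 Hz; 14,623 Hz exceeds it.
Alias = |14,623 − 1×16,000| = |14,623 − 16,000| = 1,377 Hz.

1,377 Hz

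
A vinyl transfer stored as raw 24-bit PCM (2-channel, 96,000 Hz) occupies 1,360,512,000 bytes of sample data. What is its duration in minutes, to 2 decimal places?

39.37 minutes

Byte rate = 96,000 × 3 × 2 = 576,000 bytes/s.
Duration = 1,360,512,000 / 576,000 = 2,362 s.
2,362 s / 60 = 39.37 minutes.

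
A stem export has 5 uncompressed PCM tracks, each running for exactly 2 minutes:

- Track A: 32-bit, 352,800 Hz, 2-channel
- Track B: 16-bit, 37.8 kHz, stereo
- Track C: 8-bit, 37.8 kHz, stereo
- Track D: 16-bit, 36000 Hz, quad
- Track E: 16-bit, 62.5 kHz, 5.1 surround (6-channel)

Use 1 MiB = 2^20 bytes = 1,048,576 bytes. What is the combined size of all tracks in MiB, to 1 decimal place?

exactly 2 minutes = 120 s.
Track A: 352,800 × 120 × 4 × 2 = 338,688,000 bytes.
Track B: 37,800 × 120 × 2 × 2 = 18,144,000 bytes.
Track C: 37,800 × 120 × 1 × 2 = 9,072,000 bytes.
Track D: 36,000 × 120 × 2 × 4 = 34,560,000 bytes.
Track E: 62,500 × 120 × 2 × 6 = 90,000,000 bytes.
Total = 490,464,000 bytes = 467.7 MiB.

467.7 MiB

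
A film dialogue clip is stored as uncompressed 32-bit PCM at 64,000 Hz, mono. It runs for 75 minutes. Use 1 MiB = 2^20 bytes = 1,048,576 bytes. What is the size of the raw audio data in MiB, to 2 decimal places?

Duration = 75 minutes = 4,500 s.
Bytes = 64,000 samples/s × 4,500 s × 4 bytes/sample × 1 ch = 1,152,000,000 bytes.
1,152,000,000 / 1,048,576 = 1098.63 MiB.

1098.63 MiB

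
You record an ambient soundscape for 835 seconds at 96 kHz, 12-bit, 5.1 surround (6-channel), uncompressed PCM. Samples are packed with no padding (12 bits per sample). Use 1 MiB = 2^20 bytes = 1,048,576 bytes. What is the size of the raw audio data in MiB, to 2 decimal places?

Bits = 96,000 × 835 × 12 × 6 = 5,771,520,000 bits = 721,440,000 bytes.
721,440,000 / 1,048,576 = 688.02 MiB.

688.02 MiB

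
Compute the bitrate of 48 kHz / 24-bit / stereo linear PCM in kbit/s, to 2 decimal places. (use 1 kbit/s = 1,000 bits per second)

2304.00 kbit/s

Bit rate = 48,000 × 24 × 2 = 2,304,000 bits/s.
= 2304.00 kbit/s.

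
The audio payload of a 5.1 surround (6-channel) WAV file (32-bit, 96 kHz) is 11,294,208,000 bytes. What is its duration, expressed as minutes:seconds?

81:42

Byte rate = 96,000 × 4 × 6 = 2,304,000 bytes/s.
Duration = 11,294,208,000 / 2,304,000 = 4,902 s.
4,902 s = 81:42.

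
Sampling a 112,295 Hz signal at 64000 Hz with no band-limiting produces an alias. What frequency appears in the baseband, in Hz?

Nyquist = 64,000/2 = 32,000 Hz; 112,295 Hz exceeds it.
Alias = |112,295 − 2×64,000| = |112,295 − 128,000| = 15,705 Hz.

15,705 Hz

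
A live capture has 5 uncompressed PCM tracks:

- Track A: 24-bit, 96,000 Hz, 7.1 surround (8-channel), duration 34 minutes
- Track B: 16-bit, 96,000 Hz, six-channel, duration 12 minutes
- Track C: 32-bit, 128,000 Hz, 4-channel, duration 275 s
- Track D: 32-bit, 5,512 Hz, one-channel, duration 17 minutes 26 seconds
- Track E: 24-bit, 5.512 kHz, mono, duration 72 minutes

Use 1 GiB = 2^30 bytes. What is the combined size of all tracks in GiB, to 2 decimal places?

5.76 GiB

Track A: 34 minutes = 2,040 s; 96,000 × 2,040 × 3 × 8 = 4,700,160,000 bytes.
Track B: 12 minutes = 720 s; 96,000 × 720 × 2 × 6 = 829,440,000 bytes.
Track C: 128,000 × 275 × 4 × 4 = 563,200,000 bytes.
Track D: 17 minutes 26 seconds = 1,046 s; 5,512 × 1,046 × 4 × 1 = 23,062,208 bytes.
Track E: 72 minutes = 4,320 s; 5,512 × 4,320 × 3 × 1 = 71,435,520 bytes.
Total = 6,187,297,728 bytes = 5.76 GiB.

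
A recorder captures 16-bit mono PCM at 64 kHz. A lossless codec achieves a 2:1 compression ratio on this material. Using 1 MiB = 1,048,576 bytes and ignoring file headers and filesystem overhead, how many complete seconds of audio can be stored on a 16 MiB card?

262 seconds

Uncompressed byte rate = 64,000 × 2 × 1 = 128,000 bytes/s.
After 2:1 compression, effective rate ≈ 64000 bytes/s.
Capacity = 16 × 1,048,576 = 16,777,216 bytes.
16,777,216 / effective rate ≈ 262.14 s → 262 seconds.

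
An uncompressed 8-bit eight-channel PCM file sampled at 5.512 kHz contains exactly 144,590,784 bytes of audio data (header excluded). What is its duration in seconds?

Byte rate = 5,512 × 1 × 8 = 44,096 bytes/s.
Duration = 144,590,784 / 44,096 = 3,279 s.

3,279 seconds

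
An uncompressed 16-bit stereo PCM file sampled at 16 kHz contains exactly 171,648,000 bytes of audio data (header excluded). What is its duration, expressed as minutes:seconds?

44:42

Byte rate = 16,000 × 2 × 2 = 64,000 bytes/s.
Duration = 171,648,000 / 64,000 = 2,682 s.
2,682 s = 44:42.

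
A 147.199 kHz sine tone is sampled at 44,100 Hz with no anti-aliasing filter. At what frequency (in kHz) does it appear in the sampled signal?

Nyquist = 44,100/2 = 22,050 Hz; 147,199 Hz exceeds it.
Alias = |147,199 − 3×44,100| = |147,199 − 132,300| = 14,899 Hz = 14.899 kHz.

14.899 kHz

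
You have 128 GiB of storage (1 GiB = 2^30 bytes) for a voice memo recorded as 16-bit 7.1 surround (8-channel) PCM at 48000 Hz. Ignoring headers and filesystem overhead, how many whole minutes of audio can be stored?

2,982 minutes

Uncompressed byte rate = 48,000 × 2 × 8 = 768,000 bytes/s.
Capacity = 128 × 1,073,741,824 = 137,438,953,472 bytes.
137,438,953,472 / 768,000 ≈ 178956.97 s → 2,982 minutes.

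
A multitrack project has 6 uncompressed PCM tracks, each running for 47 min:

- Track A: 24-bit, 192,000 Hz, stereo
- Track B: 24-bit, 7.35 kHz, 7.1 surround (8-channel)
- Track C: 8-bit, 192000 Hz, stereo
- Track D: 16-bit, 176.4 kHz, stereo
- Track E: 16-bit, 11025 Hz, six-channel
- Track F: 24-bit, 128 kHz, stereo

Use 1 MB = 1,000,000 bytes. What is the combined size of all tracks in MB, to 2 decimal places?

9357.61 MB

47 min = 2,820 s.
Track A: 192,000 × 2,820 × 3 × 2 = 3,248,640,000 bytes.
Track B: 7,350 × 2,820 × 3 × 8 = 497,448,000 bytes.
Track C: 192,000 × 2,820 × 1 × 2 = 1,082,880,000 bytes.
Track D: 176,400 × 2,820 × 2 × 2 = 1,989,792,000 bytes.
Track E: 11,025 × 2,820 × 2 × 6 = 373,086,000 bytes.
Track F: 128,000 × 2,820 × 3 × 2 = 2,165,760,000 bytes.
Total = 9,357,606,000 bytes = 9357.61 MB.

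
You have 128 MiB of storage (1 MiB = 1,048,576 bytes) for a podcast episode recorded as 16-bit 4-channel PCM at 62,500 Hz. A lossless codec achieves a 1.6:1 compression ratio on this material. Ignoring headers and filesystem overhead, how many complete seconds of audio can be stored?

429 seconds

Uncompressed byte rate = 62,500 × 2 × 4 = 500,000 bytes/s.
After 1.6:1 compression, effective rate ≈ 312500 bytes/s.
Capacity = 128 × 1,048,576 = 134,217,728 bytes.
134,217,728 / effective rate ≈ 429.5 s → 429 seconds.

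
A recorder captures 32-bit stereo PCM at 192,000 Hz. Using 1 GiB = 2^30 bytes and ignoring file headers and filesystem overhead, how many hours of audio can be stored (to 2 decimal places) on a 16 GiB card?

3.11 hours

Uncompressed byte rate = 192,000 × 4 × 2 = 1,536,000 bytes/s.
Capacity = 16 × 1,073,741,824 = 17,179,869,184 bytes.
17,179,869,184 / 1,536,000 ≈ 11184.81 s → 3.11 hours.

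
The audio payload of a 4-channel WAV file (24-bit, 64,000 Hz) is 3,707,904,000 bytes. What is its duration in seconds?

Byte rate = 64,000 × 3 × 4 = 768,000 bytes/s.
Duration = 3,707,904,000 / 768,000 = 4,828 s.

4,828 seconds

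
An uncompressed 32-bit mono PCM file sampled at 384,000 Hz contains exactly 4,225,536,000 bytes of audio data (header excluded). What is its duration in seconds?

Byte rate = 384,000 × 4 × 1 = 1,536,000 bytes/s.
Duration = 4,225,536,000 / 1,536,000 = 2,751 s.

2,751 seconds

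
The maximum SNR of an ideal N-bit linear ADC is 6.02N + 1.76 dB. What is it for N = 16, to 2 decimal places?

98.08 dB

6.02 × 16 + 1.76 = 98.08 dB.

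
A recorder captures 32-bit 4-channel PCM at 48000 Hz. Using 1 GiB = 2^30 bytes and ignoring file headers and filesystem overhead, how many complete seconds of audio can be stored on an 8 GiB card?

Uncompressed byte rate = 48,000 × 4 × 4 = 768,000 bytes/s.
Capacity = 8 × 1,073,741,824 = 8,589,934,592 bytes.
8,589,934,592 / 768,000 ≈ 11184.81 s → 11,184 seconds.

11,184 seconds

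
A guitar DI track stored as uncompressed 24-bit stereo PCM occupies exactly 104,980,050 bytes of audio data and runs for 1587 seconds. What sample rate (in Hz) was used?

11,025 Hz

Bytes = sample_rate × seconds × bytes_per_sample × channels.
sample_rate = 104,980,050 / (1,587 × 3 × 2) = 104,980,050 / 9,522 = 11,025 Hz.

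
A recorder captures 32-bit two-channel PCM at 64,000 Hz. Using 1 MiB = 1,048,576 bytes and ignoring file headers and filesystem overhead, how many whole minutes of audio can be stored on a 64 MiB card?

Uncompressed byte rate = 64,000 × 4 × 2 = 512,000 bytes/s.
Capacity = 64 × 1,048,576 = 67,108,864 bytes.
67,108,864 / 512,000 ≈ 131.07 s → 2 minutes.

2 minutes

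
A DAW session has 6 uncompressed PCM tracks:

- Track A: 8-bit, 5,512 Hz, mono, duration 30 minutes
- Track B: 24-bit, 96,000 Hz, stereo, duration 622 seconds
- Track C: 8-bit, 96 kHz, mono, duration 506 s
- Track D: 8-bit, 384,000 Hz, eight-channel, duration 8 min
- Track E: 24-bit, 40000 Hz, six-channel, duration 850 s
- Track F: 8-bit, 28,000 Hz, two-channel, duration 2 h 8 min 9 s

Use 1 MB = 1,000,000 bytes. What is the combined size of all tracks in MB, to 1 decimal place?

2933.9 MB

Track A: 30 minutes = 1,800 s; 5,512 × 1,800 × 1 × 1 = 9,921,600 bytes.
Track B: 96,000 × 622 × 3 × 2 = 358,272,000 bytes.
Track C: 96,000 × 506 × 1 × 1 = 48,576,000 bytes.
Track D: 8 min = 480 s; 384,000 × 480 × 1 × 8 = 1,474,560,000 bytes.
Track E: 40,000 × 850 × 3 × 6 = 612,000,000 bytes.
Track F: 2 h 8 min 9 s = 7,689 s; 28,000 × 7,689 × 1 × 2 = 430,584,000 bytes.
Total = 2,933,913,600 bytes = 2933.9 MB.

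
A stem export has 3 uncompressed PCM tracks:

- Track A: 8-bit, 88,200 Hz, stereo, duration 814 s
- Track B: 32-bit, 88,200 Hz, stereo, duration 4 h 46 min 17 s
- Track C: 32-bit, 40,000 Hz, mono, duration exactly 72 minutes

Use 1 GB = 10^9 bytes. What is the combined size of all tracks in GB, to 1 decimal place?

Track A: 88,200 × 814 × 1 × 2 = 143,589,600 bytes.
Track B: 4 h 46 min 17 s = 17,177 s; 88,200 × 17,177 × 4 × 2 = 12,120,091,200 bytes.
Track C: exactly 72 minutes = 4,320 s; 40,000 × 4,320 × 4 × 1 = 691,200,000 bytes.
Total = 12,954,880,800 bytes = 13.0 GB.

13.0 GB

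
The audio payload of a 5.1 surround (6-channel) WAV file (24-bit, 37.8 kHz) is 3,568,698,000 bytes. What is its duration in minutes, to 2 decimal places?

Byte rate = 37,800 × 3 × 6 = 680,400 bytes/s.
Duration = 3,568,698,000 / 680,400 = 5,245 s.
5,245 s / 60 = 87.42 minutes.

87.42 minutes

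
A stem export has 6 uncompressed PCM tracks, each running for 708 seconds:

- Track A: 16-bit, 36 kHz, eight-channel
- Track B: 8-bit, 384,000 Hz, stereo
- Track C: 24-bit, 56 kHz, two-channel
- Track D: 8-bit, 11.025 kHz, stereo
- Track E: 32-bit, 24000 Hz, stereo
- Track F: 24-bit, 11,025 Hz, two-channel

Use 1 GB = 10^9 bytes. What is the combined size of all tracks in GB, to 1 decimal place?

1.4 GB

Track A: 36,000 × 708 × 2 × 8 = 407,808,000 bytes.
Track B: 384,000 × 708 × 1 × 2 = 543,744,000 bytes.
Track C: 56,000 × 708 × 3 × 2 = 237,888,000 bytes.
Track D: 11,025 × 708 × 1 × 2 = 15,611,400 bytes.
Track E: 24,000 × 708 × 4 × 2 = 135,936,000 bytes.
Track F: 11,025 × 708 × 3 × 2 = 46,834,200 bytes.
Total = 1,387,821,600 bytes = 1.4 GB.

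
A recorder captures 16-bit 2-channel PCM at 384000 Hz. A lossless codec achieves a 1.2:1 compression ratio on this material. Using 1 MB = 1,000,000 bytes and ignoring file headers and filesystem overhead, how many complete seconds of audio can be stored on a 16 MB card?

12 seconds

Uncompressed byte rate = 384,000 × 2 × 2 = 1,536,000 bytes/s.
After 1.2:1 compression, effective rate ≈ 1280000 bytes/s.
Capacity = 16 × 1,000,000 = 16,000,000 bytes.
16,000,000 / effective rate ≈ 12.5 s → 12 seconds.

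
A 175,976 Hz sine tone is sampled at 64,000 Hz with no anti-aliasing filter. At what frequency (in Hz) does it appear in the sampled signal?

16,024 Hz

Nyquist = 64,000/2 = 32,000 Hz; 175,976 Hz exceeds it.
Alias = |175,976 − 3×64,000| = |175,976 − 192,000| = 16,024 Hz.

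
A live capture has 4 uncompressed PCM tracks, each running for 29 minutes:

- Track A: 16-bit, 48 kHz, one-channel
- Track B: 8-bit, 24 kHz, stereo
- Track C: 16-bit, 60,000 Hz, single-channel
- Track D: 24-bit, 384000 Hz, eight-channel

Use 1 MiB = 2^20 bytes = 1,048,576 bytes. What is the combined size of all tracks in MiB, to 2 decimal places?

15731.05 MiB

29 minutes = 1,740 s.
Track A: 48,000 × 1,740 × 2 × 1 = 167,040,000 bytes.
Track B: 24,000 × 1,740 × 1 × 2 = 83,520,000 bytes.
Track C: 60,000 × 1,740 × 2 × 1 = 208,800,000 bytes.
Track D: 384,000 × 1,740 × 3 × 8 = 16,035,840,000 bytes.
Total = 16,495,200,000 bytes = 15731.05 MiB.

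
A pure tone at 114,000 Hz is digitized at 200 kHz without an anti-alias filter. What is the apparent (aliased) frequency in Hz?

Nyquist = 200,000/2 = 100,000 Hz; 114,000 Hz exceeds it.
Alias = |114,000 − 1×200,000| = |114,000 − 200,000| = 86,000 Hz.

86,000 Hz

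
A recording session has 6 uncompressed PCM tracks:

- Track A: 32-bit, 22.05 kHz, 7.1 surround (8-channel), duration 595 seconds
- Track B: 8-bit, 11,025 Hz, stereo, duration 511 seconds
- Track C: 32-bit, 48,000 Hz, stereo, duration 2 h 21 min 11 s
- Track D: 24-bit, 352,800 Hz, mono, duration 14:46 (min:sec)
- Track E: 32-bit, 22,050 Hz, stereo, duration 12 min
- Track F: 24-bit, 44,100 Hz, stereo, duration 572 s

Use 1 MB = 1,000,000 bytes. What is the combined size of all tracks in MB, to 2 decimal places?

4900.07 MB

Track A: 22,050 × 595 × 4 × 8 = 419,832,000 bytes.
Track B: 11,025 × 511 × 1 × 2 = 11,267,550 bytes.
Track C: 2 h 21 min 11 s = 8,471 s; 48,000 × 8,471 × 4 × 2 = 3,252,864,000 bytes.
Track D: 14:46 (min:sec) = 886 s; 352,800 × 886 × 3 × 1 = 937,742,400 bytes.
Track E: 12 min = 720 s; 22,050 × 720 × 4 × 2 = 127,008,000 bytes.
Track F: 44,100 × 572 × 3 × 2 = 151,351,200 bytes.
Total = 4,900,065,150 bytes = 4900.07 MB.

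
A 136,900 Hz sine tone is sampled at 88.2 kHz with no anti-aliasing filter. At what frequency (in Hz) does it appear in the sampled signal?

39,500 Hz

Nyquist = 88,200/2 = 44,100 Hz; 136,900 Hz exceeds it.
Alias = |136,900 − 2×88,200| = |136,900 − 176,400| = 39,500 Hz.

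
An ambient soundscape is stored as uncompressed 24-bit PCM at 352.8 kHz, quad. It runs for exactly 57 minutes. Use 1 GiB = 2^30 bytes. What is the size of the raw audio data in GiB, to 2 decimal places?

13.48 GiB

Duration = exactly 57 minutes = 3,420 s.
Bytes = 352,800 samples/s × 3,420 s × 3 bytes/sample × 4 ch = 14,478,912,000 bytes.
14,478,912,000 / 1,073,741,824 = 13.48 GiB.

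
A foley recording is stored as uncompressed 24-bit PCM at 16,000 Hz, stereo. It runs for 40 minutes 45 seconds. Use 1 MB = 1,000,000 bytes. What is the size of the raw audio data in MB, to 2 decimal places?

234.72 MB

Duration = 40 minutes 45 seconds = 2,445 s.
Bytes = 16,000 samples/s × 2,445 s × 3 bytes/sample × 2 ch = 234,720,000 bytes.
234,720,000 / 1,000,000 = 234.72 MB.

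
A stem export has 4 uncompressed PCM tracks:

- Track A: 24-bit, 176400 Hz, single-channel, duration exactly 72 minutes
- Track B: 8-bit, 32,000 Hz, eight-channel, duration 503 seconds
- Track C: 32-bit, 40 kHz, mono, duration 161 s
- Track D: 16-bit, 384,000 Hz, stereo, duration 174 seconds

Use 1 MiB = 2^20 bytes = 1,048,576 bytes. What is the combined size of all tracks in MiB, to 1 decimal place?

Track A: exactly 72 minutes = 4,320 s; 176,400 × 4,320 × 3 × 1 = 2,286,144,000 bytes.
Track B: 32,000 × 503 × 1 × 8 = 128,768,000 bytes.
Track C: 40,000 × 161 × 4 × 1 = 25,760,000 bytes.
Track D: 384,000 × 174 × 2 × 2 = 267,264,000 bytes.
Total = 2,707,936,000 bytes = 2582.5 MiB.

2582.5 MiB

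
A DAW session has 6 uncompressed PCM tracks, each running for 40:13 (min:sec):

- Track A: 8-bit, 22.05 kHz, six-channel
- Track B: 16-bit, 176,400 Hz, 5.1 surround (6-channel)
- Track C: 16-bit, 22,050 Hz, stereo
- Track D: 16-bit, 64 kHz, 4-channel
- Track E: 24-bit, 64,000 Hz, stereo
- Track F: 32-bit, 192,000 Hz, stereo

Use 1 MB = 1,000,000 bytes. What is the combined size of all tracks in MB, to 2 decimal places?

40:13 (min:sec) = 2,413 s.
Track A: 22,050 × 2,413 × 1 × 6 = 319,239,900 bytes.
Track B: 176,400 × 2,413 × 2 × 6 = 5,107,838,400 bytes.
Track C: 22,050 × 2,413 × 2 × 2 = 212,826,600 bytes.
Track D: 64,000 × 2,413 × 2 × 4 = 1,235,456,000 bytes.
Track E: 64,000 × 2,413 × 3 × 2 = 926,592,000 bytes.
Track F: 192,000 × 2,413 × 4 × 2 = 3,706,368,000 bytes.
Total = 11,508,320,900 bytes = 11508.32 MB.

11508.32 MB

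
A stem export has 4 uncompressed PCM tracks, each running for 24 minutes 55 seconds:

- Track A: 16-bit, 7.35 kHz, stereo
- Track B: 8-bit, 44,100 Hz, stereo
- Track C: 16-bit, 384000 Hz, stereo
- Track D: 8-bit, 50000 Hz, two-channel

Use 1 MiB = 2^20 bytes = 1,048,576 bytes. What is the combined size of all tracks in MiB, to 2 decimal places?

24 minutes 55 seconds = 1,495 s.
Track A: 7,350 × 1,495 × 2 × 2 = 43,953,000 bytes.
Track B: 44,100 × 1,495 × 1 × 2 = 131,859,000 bytes.
Track C: 384,000 × 1,495 × 2 × 2 = 2,296,320,000 bytes.
Track D: 50,000 × 1,495 × 1 × 2 = 149,500,000 bytes.
Total = 2,621,632,000 bytes = 2500.18 MiB.

2500.18 MiB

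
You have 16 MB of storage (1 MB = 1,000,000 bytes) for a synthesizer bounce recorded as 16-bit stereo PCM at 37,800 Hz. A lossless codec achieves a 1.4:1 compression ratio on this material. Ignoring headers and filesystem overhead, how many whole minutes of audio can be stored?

2 minutes

Uncompressed byte rate = 37,800 × 2 × 2 = 151,200 bytes/s.
After 1.4:1 compression, effective rate ≈ 108000 bytes/s.
Capacity = 16 × 1,000,000 = 16,000,000 bytes.
16,000,000 / effective rate ≈ 148.15 s → 2 minutes.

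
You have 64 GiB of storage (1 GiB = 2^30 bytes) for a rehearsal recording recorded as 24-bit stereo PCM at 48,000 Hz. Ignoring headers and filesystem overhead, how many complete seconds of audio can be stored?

238,609 seconds

Uncompressed byte rate = 48,000 × 3 × 2 = 288,000 bytes/s.
Capacity = 64 × 1,073,741,824 = 68,719,476,736 bytes.
68,719,476,736 / 288,000 ≈ 238609.29 s → 238,609 seconds.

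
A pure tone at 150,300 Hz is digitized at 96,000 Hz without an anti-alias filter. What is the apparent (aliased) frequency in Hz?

41,700 Hz

Nyquist = 96,000/2 = 48,000 Hz; 150,300 Hz exceeds it.
Alias = |150,300 − 2×96,000| = |150,300 − 192,000| = 41,700 Hz.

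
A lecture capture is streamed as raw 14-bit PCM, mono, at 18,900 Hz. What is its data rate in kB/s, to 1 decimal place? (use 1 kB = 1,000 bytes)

Bit rate = 18,900 × 14 × 1 = 264,600 bits/s.
264,600 / 8 = 33,075 B/s = 33.1 kB/s.

33.1 kB/s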